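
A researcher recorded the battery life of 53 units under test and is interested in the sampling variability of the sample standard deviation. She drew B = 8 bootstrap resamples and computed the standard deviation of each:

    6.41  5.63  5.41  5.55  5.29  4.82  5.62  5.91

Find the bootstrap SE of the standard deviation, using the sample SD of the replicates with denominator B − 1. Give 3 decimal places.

Bootstrap SE is the standard deviation of the 8 replicate standard deviations.
Mean of replicates: (6.41 + 5.63 + 5.41 + 5.55 + 5.29 + 4.82 + 5.62 + 5.91) / 8 = 44.6400 / 8 = 5.5800
Sum of squared deviations: (+0.8300)² + (+0.0500)² + (−0.1700)² + (−0.0300)² + (−0.2900)² + (−0.7600)² + (+0.0400)² + (+0.3300)² = 1.4934
Variance = 1.4934 / 7 = 0.2133
SE* = √0.2133

SE* = 0.462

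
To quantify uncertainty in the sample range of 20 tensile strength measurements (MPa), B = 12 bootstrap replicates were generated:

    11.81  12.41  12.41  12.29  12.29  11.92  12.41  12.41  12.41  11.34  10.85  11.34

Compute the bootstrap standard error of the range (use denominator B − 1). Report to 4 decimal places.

SE* = 0.5430

Bootstrap SE is the standard deviation of the 12 replicate ranges.
Mean of replicates: (11.81 + 12.41 + 12.41 + 12.29 + 12.29 + 11.92 + 12.41 + 12.41 + 12.41 + 11.34 + 10.85 + 11.34) / 12 = 143.89000 / 12 = 11.99083
Sum of squared deviations: (−0.18083)² + (+0.41917)² + (+0.41917)² + (+0.29917)² + (+0.29917)² + (−0.07083)² + (+0.41917)² + (+0.41917)² + (+0.41917)² + (−0.65083)² + (−1.14083)² + (−0.65083)² = 3.24389
Variance = 3.24389 / 11 = 0.29490
SE* = √0.29490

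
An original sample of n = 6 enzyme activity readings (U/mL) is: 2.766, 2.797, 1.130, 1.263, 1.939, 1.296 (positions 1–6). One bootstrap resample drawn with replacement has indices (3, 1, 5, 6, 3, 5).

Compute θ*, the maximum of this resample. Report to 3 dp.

θ* = 2.766

Resample values: 1.130, 2.766, 1.939, 1.296, 1.130, 1.939.
Maximum = 2.766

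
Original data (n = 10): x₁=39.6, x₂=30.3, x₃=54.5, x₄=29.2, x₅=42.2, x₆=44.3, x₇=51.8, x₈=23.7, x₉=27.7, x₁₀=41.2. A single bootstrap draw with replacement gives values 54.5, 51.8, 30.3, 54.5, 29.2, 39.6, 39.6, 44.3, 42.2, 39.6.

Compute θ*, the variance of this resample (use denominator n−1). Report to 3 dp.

θ* = 80.972

Mean = 42.5600; sum of squared deviations = 728.7440
s² = 728.7440 / 9 = 80.9716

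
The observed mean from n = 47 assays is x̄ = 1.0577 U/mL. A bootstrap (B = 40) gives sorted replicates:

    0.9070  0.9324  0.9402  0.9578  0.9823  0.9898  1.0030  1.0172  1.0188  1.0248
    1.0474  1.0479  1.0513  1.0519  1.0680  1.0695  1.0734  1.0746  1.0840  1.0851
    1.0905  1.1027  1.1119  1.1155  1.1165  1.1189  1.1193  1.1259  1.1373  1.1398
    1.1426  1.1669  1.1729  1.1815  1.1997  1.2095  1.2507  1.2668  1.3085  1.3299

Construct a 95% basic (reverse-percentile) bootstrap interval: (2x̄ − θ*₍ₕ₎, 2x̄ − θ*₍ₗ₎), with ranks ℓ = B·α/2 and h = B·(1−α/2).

Percentile endpoints at ranks 1 and 39: θ*₍1₎ = 0.9070, θ*₍39₎ = 1.3085.
Basic interval reflects these around x̄:
  lower = 2 × 1.0577 − 1.3085 = 0.8069
  upper = 2 × 1.0577 − 0.9070 = 1.2084

(0.8069, 1.2084)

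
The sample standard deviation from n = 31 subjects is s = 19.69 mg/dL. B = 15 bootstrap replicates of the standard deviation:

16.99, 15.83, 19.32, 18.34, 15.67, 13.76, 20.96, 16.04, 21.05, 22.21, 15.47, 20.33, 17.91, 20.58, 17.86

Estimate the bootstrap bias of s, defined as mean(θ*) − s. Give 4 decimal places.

mean(θ*) = (16.99 + 15.83 + 19.32 + 18.34 + 15.67 + 13.76 + 20.96 + 16.04 + 21.05 + 22.21 + 15.47 + 20.33 + 17.91 + 20.58 + 17.86) / 15 = 18.15467
bias = 18.15467 − 19.69

bias = −1.5353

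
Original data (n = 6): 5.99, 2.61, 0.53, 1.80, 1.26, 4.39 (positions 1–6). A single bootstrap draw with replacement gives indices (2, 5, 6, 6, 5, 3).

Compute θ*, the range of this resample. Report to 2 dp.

θ* = 3.86

Resample values: 2.61, 1.26, 4.39, 4.39, 1.26, 0.53.
Range = 4.39 − 0.53 = 3.86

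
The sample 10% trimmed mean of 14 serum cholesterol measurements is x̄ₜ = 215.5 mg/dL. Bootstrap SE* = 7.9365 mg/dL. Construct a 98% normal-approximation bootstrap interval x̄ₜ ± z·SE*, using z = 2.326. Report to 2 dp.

Margin = 2.326 × 7.9365 = 18.460
Interval: 215.5 ± 18.460

(197.04, 233.96)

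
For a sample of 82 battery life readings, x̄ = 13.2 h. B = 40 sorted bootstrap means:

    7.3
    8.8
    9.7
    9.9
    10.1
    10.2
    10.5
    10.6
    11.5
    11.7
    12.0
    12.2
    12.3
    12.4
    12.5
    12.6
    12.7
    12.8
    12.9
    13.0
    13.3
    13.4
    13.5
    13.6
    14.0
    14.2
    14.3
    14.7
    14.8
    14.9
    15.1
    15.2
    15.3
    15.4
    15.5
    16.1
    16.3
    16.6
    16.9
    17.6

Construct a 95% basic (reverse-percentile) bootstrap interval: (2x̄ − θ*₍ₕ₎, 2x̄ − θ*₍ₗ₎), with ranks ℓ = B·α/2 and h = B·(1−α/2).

Percentile endpoints at ranks 1 and 39: θ*₍1₎ = 7.3, θ*₍39₎ = 16.9.
Basic interval reflects these around x̄:
  lower = 2 × 13.2 − 16.9 = 9.5
  upper = 2 × 13.2 − 7.3 = 19.1

(9.5, 19.1)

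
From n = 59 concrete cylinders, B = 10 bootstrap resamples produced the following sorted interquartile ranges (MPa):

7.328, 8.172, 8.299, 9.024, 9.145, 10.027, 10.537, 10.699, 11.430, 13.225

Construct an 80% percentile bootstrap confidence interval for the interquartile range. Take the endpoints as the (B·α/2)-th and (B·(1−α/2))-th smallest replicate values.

α = 0.20; lower rank = 10 × 0.100 = 1; upper rank = 10 × 0.900 = 9.
The 1st smallest replicate is 7.328; the 9th is 11.430.

(7.328, 11.430)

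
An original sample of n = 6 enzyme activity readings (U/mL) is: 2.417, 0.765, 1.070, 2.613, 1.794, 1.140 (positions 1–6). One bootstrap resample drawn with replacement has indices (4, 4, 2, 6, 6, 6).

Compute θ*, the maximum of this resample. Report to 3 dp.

θ* = 2.613

Resample values: 2.613, 2.613, 0.765, 1.140, 1.140, 1.140.
Maximum = 2.613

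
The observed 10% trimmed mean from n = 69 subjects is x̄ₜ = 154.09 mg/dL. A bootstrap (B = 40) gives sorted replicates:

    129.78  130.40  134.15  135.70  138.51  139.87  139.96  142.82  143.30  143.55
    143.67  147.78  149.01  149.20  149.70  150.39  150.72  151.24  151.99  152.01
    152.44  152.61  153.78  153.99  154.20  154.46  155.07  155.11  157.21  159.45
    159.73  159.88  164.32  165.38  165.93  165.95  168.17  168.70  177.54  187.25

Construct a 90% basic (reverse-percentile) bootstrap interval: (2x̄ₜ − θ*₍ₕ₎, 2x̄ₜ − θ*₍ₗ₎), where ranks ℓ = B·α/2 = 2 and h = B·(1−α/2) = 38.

(139.48, 177.78)

Percentile endpoints at ranks 2 and 38: θ*₍2₎ = 130.40, θ*₍38₎ = 168.70.
Basic interval reflects these around x̄ₜ:
  lower = 2 × 154.09 − 168.70 = 139.48
  upper = 2 × 154.09 − 130.40 = 177.78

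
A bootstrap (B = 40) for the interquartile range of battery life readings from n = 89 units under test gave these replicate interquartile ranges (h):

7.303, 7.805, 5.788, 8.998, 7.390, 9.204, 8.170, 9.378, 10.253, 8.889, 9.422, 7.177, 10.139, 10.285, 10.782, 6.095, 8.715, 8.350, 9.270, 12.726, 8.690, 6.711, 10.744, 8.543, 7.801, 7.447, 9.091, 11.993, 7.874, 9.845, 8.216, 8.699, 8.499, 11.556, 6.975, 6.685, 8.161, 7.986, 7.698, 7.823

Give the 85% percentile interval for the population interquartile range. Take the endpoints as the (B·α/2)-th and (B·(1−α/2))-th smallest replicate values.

Sorted replicates: 5.788, 6.095, 6.685, 6.711, 6.975, 7.177, 7.303, 7.390, 7.447, 7.698, 7.801, 7.805, 7.823, 7.874, 7.986, 8.161, 8.170, 8.216, 8.350, 8.499, 8.543, 8.690, 8.699, 8.715, 8.889, 8.998, 9.091, 9.204, 9.270, 9.378, 9.422, 9.845, 10.139, 10.253, 10.285, 10.744, 10.782, 11.556, 11.993, 12.726
α = 0.15; lower rank = 40 × 0.075 = 3; upper rank = 40 × 0.925 = 37.
The 3rd smallest replicate is 6.685; the 37th is 10.782.

(6.685, 10.782)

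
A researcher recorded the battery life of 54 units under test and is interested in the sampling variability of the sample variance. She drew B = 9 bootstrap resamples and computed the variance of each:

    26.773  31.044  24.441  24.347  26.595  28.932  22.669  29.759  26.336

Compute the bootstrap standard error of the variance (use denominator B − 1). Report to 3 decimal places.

Bootstrap SE is the standard deviation of the 9 replicate variances.
Mean of replicates: (26.773 + 31.044 + 24.441 + 24.347 + 26.595 + 28.932 + 22.669 + 29.759 + 26.336) / 9 = 240.8960 / 9 = 26.7662
Sum of squared deviations: (+0.0068)² + (+4.2778)² + (−2.3252)² + (−2.4192)² + (−0.1712)² + (+2.1658)² + (−4.0972)² + (+2.9928)² + (−0.4302)² = 60.2077
Variance = 60.2077 / 8 = 7.5260
SE* = √7.5260

SE* = 2.743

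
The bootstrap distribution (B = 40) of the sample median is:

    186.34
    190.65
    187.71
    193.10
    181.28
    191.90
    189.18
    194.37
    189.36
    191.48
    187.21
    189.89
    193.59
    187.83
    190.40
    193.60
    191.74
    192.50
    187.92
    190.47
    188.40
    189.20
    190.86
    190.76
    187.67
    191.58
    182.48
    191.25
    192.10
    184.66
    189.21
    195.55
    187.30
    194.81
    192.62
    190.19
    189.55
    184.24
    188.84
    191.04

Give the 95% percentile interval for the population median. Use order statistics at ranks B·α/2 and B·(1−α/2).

Sorted replicates: 181.28, 182.48, 184.24, 184.66, 186.34, 187.21, 187.30, 187.67, 187.71, 187.83, 187.92, 188.40, 188.84, 189.18, 189.20, 189.21, 189.36, 189.55, 189.89, 190.19, 190.40, 190.47, 190.65, 190.76, 190.86, 191.04, 191.25, 191.48, 191.58, 191.74, 191.90, 192.10, 192.50, 192.62, 193.10, 193.59, 193.60, 194.37, 194.81, 195.55
α = 0.05; lower rank = 40 × 0.025 = 1; upper rank = 40 × 0.975 = 39.
The 1st smallest replicate is 181.28; the 39th is 194.81.

(181.28, 194.81)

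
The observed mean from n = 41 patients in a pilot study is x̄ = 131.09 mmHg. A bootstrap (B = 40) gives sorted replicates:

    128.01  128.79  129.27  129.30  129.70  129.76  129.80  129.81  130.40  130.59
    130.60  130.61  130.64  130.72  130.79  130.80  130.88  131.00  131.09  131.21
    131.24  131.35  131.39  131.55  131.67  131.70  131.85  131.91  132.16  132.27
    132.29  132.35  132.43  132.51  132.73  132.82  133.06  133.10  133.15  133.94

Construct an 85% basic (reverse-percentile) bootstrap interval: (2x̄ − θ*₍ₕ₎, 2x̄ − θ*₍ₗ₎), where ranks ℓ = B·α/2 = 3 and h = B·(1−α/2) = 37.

(129.12, 132.91)

Percentile endpoints at ranks 3 and 37: θ*₍3₎ = 129.27, θ*₍37₎ = 133.06.
Basic interval reflects these around x̄:
  lower = 2 × 131.09 − 133.06 = 129.12
  upper = 2 × 131.09 − 129.27 = 132.91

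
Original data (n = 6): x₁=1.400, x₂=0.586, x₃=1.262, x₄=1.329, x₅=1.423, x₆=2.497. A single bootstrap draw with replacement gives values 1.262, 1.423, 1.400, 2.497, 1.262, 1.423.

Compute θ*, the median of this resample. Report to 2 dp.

Sorted: 1.262, 1.262, 1.400, 1.423, 1.423, 2.497
Median = average of the two middle values = 1.41

θ* = 1.41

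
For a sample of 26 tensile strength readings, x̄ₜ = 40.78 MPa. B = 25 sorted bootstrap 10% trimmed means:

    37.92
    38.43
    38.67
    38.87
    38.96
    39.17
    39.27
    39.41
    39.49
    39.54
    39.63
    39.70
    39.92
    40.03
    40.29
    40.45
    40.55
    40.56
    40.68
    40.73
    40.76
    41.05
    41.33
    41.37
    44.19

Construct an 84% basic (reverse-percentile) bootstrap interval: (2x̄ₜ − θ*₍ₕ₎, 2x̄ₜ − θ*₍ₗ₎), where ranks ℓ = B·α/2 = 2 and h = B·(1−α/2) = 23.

Percentile endpoints at ranks 2 and 23: θ*₍2₎ = 38.43, θ*₍23₎ = 41.33.
Basic interval reflects these around x̄ₜ:
  lower = 2 × 40.78 − 41.33 = 40.23
  upper = 2 × 40.78 − 38.43 = 43.13

(40.23, 43.13)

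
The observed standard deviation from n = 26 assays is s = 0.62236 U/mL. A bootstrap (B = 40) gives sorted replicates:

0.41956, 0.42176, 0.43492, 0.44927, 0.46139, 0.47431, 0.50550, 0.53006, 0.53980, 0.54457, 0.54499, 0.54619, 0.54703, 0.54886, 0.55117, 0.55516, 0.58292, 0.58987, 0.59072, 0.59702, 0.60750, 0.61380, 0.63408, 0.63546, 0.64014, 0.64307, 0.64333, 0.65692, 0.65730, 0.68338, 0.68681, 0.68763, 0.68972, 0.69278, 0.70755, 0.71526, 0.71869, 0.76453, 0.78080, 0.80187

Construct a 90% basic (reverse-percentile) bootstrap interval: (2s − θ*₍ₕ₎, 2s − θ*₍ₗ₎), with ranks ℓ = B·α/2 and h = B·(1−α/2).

(0.48019, 0.82296)

Percentile endpoints at ranks 2 and 38: θ*₍2₎ = 0.42176, θ*₍38₎ = 0.76453.
Basic interval reflects these around s:
  lower = 2 × 0.62236 − 0.76453 = 0.48019
  upper = 2 × 0.62236 − 0.42176 = 0.82296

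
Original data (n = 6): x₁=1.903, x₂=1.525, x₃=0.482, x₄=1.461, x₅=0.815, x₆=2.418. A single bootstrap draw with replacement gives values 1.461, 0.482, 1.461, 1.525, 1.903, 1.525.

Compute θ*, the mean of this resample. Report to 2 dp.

θ* = 1.39

Mean = (1.461 + 0.482 + 1.461 + 1.525 + 1.903 + 1.525) / 6 = 8.3570 / 6 = 1.39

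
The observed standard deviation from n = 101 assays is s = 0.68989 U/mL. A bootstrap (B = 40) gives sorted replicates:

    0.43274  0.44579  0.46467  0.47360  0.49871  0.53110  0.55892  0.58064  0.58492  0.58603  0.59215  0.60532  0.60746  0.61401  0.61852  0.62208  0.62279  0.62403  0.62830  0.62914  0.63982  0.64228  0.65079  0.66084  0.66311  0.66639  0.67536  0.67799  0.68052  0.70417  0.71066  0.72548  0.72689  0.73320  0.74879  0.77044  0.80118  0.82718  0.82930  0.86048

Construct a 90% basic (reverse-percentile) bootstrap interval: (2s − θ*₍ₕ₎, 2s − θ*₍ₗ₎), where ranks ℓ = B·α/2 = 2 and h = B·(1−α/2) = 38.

(0.55260, 0.93399)

Percentile endpoints at ranks 2 and 38: θ*₍2₎ = 0.44579, θ*₍38₎ = 0.82718.
Basic interval reflects these around s:
  lower = 2 × 0.68989 − 0.82718 = 0.55260
  upper = 2 × 0.68989 − 0.44579 = 0.93399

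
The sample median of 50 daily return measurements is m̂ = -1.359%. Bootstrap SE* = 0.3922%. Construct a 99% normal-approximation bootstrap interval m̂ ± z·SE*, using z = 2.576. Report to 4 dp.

Margin = 2.576 × 0.3922 = 1.01031
Interval: -1.359 ± 1.01031

(-2.3693, -0.3487)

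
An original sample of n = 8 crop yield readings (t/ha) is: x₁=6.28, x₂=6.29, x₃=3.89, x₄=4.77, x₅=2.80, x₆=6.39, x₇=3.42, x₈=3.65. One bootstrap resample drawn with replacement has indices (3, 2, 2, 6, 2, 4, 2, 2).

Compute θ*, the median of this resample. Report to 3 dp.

Resample values: 3.89, 6.29, 6.29, 6.39, 6.29, 4.77, 6.29, 6.29.
Sorted: 3.89, 4.77, 6.29, 6.29, 6.29, 6.29, 6.29, 6.39
Median = average of the two middle values = 6.290

θ* = 6.290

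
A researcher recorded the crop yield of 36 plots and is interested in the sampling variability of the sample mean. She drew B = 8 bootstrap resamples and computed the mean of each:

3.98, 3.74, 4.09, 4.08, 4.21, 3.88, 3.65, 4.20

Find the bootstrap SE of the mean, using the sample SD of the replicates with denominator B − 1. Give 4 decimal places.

SE* = 0.2070

Bootstrap SE is the standard deviation of the 8 replicate means.
Mean of replicates: (3.98 + 3.74 + 4.09 + 4.08 + 4.21 + 3.88 + 3.65 + 4.20) / 8 = 31.83000 / 8 = 3.97875
Sum of squared deviations: (+0.00125)² + (−0.23875)² + (+0.11125)² + (+0.10125)² + (+0.23125)² + (−0.09875)² + (−0.32875)² + (+0.22125)² = 0.29989
Variance = 0.29989 / 7 = 0.04284
SE* = √0.04284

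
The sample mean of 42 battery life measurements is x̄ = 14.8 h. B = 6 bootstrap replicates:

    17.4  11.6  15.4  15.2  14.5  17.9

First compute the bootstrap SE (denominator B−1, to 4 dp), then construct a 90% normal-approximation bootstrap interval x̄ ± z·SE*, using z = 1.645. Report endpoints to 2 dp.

(11.08, 18.52)

Mean of replicates = 15.3333; sum of squared deviations = 25.5133; SE* = √(25.5133/5) = 2.2589
Margin = 1.645 × 2.2589 = 3.716
Interval: 14.8 ± 3.716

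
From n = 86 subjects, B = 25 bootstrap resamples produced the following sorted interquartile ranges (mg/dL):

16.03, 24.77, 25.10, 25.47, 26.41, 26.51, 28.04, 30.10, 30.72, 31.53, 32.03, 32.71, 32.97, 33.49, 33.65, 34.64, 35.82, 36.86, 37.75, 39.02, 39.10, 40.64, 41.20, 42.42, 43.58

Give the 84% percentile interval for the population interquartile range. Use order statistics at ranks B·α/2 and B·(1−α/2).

(24.77, 41.20)

α = 0.16; lower rank = 25 × 0.080 = 2; upper rank = 25 × 0.920 = 23.
The 2nd smallest replicate is 24.77; the 23rd is 41.20.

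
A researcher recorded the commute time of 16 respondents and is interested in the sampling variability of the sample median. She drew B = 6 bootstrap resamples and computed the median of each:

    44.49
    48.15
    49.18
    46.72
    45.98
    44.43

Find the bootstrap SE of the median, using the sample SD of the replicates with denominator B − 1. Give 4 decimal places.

Bootstrap SE is the standard deviation of the 6 replicate medians.
Mean of replicates: (44.49 + 48.15 + 49.18 + 46.72 + 45.98 + 44.43) / 6 = 278.95000 / 6 = 46.49167
Sum of squared deviations: (−2.00167)² + (+1.65833)² + (+2.68833)² + (+0.22833)² + (−0.51167)² + (−2.06167)² = 18.54828
Variance = 18.54828 / 5 = 3.70966
SE* = √3.70966

SE* = 1.9260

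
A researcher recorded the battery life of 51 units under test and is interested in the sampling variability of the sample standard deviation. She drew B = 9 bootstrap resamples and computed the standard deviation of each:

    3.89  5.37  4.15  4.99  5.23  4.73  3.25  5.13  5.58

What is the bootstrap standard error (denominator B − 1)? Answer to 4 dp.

SE* = 0.7774

Bootstrap SE is the standard deviation of the 9 replicate standard deviations.
Mean of replicates: (3.89 + 5.37 + 4.15 + 4.99 + 5.23 + 4.73 + 3.25 + 5.13 + 5.58) / 9 = 42.32000 / 9 = 4.70222
Sum of squared deviations: (−0.81222)² + (+0.66778)² + (−0.55222)² + (+0.28778)² + (+0.52778)² + (+0.02778)² + (−1.45222)² + (+0.42778)² + (+0.87778)² = 4.83516
Variance = 4.83516 / 8 = 0.60439
SE* = √0.60439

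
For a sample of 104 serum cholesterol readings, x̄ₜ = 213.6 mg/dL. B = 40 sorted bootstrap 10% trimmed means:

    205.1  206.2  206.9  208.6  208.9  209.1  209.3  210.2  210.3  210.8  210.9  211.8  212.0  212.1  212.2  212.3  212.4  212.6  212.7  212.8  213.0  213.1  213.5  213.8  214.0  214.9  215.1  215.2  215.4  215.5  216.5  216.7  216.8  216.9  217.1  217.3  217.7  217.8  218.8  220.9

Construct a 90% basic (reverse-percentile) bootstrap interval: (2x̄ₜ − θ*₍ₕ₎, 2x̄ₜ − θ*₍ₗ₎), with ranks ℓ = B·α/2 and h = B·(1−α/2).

(209.4, 221.0)

Percentile endpoints at ranks 2 and 38: θ*₍2₎ = 206.2, θ*₍38₎ = 217.8.
Basic interval reflects these around x̄ₜ:
  lower = 2 × 213.6 − 217.8 = 209.4
  upper = 2 × 213.6 − 206.2 = 221.0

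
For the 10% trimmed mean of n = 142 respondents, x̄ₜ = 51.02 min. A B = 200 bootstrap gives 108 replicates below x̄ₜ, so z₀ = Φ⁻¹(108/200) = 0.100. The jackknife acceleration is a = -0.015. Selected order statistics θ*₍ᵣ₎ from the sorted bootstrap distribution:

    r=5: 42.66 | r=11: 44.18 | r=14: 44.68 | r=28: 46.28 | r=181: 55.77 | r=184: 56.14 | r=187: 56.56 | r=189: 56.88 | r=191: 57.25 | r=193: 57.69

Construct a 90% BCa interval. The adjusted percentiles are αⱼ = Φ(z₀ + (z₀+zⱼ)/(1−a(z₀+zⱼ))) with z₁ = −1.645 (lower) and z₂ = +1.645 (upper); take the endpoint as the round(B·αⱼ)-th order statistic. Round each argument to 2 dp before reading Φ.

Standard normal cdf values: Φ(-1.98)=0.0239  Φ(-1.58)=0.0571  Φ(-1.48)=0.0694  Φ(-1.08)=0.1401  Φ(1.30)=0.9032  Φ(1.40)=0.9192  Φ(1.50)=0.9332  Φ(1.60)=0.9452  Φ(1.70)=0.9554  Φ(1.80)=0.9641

Lower: z₀ + z₁ = 0.100 + (-1.645) = -1.545; 1 − a(z₀+z₁) = 1 − (-0.015)(-1.545) = 0.9768; argument = 0.100 + (-1.545)/0.9768 = -1.4817 → -1.48.
α₁ = Φ(-1.48) = 0.0694; rank = round(200 × 0.0694) = 14; θ*₍14₎ = 44.68.
Upper: z₀ + z₂ = 1.745; 1 − a(z₀+z₂) = 1.0262; argument = 1.8005 → 1.80; α₂ = 0.9641; rank = 193; θ*₍193₎ = 57.69.

(44.68, 57.69)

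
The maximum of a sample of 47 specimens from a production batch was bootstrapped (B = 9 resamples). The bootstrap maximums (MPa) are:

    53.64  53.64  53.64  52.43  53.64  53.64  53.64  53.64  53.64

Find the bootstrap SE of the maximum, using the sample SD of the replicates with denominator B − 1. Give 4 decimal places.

Bootstrap SE is the standard deviation of the 9 replicate maximums.
Mean of replicates: (53.64 + 53.64 + 53.64 + 52.43 + 53.64 + 53.64 + 53.64 + 53.64 + 53.64) / 9 = 481.55000 / 9 = 53.50556
Sum of squared deviations: (+0.13444)² + (+0.13444)² + (+0.13444)² + (−1.07556)² + (+0.13444)² + (+0.13444)² + (+0.13444)² + (+0.13444)² + (+0.13444)² = 1.30142
Variance = 1.30142 / 8 = 0.16268
SE* = √0.16268

SE* = 0.4033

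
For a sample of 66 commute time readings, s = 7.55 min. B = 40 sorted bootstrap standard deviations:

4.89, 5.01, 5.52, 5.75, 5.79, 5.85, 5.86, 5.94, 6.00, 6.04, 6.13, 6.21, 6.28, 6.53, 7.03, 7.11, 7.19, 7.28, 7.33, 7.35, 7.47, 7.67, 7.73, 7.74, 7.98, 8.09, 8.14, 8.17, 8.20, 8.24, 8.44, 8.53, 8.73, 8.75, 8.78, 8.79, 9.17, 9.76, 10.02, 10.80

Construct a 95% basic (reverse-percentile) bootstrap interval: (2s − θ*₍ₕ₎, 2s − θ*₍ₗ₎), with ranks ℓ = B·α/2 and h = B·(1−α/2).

(5.08, 10.21)

Percentile endpoints at ranks 1 and 39: θ*₍1₎ = 4.89, θ*₍39₎ = 10.02.
Basic interval reflects these around s:
  lower = 2 × 7.55 − 10.02 = 5.08
  upper = 2 × 7.55 − 4.89 = 10.21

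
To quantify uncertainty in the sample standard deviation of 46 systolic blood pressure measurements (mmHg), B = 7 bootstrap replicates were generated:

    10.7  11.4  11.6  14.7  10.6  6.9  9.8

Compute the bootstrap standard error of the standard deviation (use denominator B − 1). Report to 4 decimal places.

SE* = 2.3262

Bootstrap SE is the standard deviation of the 7 replicate standard deviations.
Mean of replicates: (10.7 + 11.4 + 11.6 + 14.7 + 10.6 + 6.9 + 9.8) / 7 = 75.70000 / 7 = 10.81429
Sum of squared deviations: (−0.11429)² + (+0.58571)² + (+0.78571)² + (+3.88571)² + (−0.21429)² + (−3.91429)² + (−1.01429)² = 32.46857
Variance = 32.46857 / 6 = 5.41143
SE* = √5.41143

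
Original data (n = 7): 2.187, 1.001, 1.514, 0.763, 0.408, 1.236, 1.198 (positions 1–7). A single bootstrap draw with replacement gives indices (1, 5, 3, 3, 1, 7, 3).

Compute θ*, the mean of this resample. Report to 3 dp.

Resample values: 2.187, 0.408, 1.514, 1.514, 2.187, 1.198, 1.514.
Mean = (2.187 + 0.408 + 1.514 + 1.514 + 2.187 + 1.198 + 1.514) / 7 = 10.5220 / 7 = 1.503

θ* = 1.503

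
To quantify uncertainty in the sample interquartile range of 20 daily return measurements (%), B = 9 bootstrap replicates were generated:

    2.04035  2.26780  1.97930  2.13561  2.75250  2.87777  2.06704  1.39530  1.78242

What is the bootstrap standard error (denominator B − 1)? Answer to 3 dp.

Bootstrap SE is the standard deviation of the 9 replicate interquartile ranges.
Mean of replicates: (2.04035 + 2.26780 + 1.97930 + 2.13561 + 2.75250 + 2.87777 + 2.06704 + 1.39530 + 1.78242) / 9 = 19.298090 / 9 = 2.144232
Sum of squared deviations: (−0.103882)² + (+0.123568)² + (−0.164932)² + (−0.008622)² + (+0.608268)² + (+0.733538)² + (−0.077192)² + (−0.748932)² + (−0.361812)² = 1.659171
Variance = 1.659171 / 8 = 0.207396
SE* = √0.207396

SE* = 0.455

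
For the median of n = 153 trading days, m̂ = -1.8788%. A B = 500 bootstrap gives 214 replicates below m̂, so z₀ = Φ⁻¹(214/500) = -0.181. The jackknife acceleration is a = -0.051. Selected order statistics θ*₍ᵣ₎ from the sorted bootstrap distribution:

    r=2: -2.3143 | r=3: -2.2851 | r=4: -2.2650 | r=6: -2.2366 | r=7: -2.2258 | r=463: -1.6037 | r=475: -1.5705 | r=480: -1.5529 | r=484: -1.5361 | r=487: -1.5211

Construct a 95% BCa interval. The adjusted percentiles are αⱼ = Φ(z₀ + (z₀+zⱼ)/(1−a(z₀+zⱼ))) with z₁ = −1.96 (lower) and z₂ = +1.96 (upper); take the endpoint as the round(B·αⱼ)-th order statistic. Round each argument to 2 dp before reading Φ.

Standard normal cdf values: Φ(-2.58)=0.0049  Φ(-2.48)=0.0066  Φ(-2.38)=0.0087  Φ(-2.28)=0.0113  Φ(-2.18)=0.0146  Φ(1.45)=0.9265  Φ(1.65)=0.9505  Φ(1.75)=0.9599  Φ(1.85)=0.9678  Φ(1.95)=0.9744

Lower: z₀ + z₁ = -0.181 + (-1.960) = -2.141; 1 − a(z₀+z₁) = 1 − (-0.051)(-2.141) = 0.8908; argument = -0.181 + (-2.141)/0.8908 = -2.5844 → -2.58.
α₁ = Φ(-2.58) = 0.0049; rank = round(500 × 0.0049) = 2; θ*₍2₎ = -2.3143.
Upper: z₀ + z₂ = 1.779; 1 − a(z₀+z₂) = 1.0907; argument = 1.4500 → 1.45; α₂ = 0.9265; rank = 463; θ*₍463₎ = -1.6037.

(-2.3143, -1.6037)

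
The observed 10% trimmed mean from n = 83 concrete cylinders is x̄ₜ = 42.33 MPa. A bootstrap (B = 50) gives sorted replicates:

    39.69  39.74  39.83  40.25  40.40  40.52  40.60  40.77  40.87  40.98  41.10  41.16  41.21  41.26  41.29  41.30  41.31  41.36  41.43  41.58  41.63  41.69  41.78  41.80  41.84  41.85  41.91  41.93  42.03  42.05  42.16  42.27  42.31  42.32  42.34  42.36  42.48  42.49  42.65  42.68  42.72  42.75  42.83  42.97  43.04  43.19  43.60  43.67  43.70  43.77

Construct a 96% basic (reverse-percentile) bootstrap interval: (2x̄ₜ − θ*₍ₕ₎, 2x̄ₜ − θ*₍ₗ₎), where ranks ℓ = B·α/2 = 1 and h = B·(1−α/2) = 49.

(40.96, 44.97)

Percentile endpoints at ranks 1 and 49: θ*₍1₎ = 39.69, θ*₍49₎ = 43.70.
Basic interval reflects these around x̄ₜ:
  lower = 2 × 42.33 − 43.70 = 40.96
  upper = 2 × 42.33 − 39.69 = 44.97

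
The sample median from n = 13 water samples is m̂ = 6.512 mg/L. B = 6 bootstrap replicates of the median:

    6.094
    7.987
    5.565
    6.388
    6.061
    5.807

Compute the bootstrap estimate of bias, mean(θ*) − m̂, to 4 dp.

mean(θ*) = (6.094 + 7.987 + 5.565 + 6.388 + 6.061 + 5.807) / 6 = 6.31700
bias = 6.31700 − 6.512

bias = −0.1950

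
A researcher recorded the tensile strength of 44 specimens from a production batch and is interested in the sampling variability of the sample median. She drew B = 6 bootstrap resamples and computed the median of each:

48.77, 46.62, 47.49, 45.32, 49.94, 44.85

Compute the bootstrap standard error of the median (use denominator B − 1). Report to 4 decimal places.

SE* = 1.9719

Bootstrap SE is the standard deviation of the 6 replicate medians.
Mean of replicates: (48.77 + 46.62 + 47.49 + 45.32 + 49.94 + 44.85) / 6 = 282.99000 / 6 = 47.16500
Sum of squared deviations: (+1.60500)² + (−0.54500)² + (+0.32500)² + (−1.84500)² + (+2.77500)² + (−2.31500)² = 19.44255
Variance = 19.44255 / 5 = 3.88851
SE* = √3.88851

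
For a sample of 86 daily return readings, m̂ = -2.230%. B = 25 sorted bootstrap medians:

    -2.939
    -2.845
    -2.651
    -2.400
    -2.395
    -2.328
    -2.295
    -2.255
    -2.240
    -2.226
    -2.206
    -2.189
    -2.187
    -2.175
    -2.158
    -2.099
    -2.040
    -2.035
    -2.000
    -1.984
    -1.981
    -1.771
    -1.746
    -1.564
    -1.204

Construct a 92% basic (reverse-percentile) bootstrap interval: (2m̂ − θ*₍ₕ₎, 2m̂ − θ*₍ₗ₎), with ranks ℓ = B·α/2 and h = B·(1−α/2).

(-2.896, -1.521)

Percentile endpoints at ranks 1 and 24: θ*₍1₎ = -2.939, θ*₍24₎ = -1.564.
Basic interval reflects these around m̂:
  lower = 2 × -2.230 − -1.564 = -2.896
  upper = 2 × -2.230 − -2.939 = -1.521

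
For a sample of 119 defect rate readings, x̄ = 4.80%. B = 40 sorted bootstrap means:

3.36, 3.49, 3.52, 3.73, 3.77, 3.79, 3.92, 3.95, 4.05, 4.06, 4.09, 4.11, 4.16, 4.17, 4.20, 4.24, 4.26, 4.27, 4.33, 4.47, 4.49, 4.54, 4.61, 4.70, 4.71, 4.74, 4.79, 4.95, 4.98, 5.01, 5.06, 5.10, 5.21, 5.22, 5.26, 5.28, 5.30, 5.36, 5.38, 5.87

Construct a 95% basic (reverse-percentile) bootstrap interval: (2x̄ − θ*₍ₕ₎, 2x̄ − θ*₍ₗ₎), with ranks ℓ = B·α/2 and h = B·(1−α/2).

(4.22, 6.24)

Percentile endpoints at ranks 1 and 39: θ*₍1₎ = 3.36, θ*₍39₎ = 5.38.
Basic interval reflects these around x̄:
  lower = 2 × 4.80 − 5.38 = 4.22
  upper = 2 × 4.80 − 3.36 = 6.24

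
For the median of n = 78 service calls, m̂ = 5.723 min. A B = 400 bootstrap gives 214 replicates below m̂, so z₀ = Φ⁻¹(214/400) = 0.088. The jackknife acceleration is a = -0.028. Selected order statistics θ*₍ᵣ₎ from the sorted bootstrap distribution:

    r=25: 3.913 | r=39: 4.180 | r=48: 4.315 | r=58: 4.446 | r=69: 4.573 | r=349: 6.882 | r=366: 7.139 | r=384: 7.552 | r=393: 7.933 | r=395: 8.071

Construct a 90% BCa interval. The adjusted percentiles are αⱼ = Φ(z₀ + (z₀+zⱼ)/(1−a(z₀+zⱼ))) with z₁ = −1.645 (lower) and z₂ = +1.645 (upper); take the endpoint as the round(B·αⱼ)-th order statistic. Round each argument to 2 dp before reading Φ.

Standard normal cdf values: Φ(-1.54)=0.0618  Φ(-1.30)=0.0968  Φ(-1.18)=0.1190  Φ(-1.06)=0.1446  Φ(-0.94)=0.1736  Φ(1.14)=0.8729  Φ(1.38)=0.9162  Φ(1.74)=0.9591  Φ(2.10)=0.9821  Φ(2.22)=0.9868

(3.913, 7.552)

Lower: z₀ + z₁ = 0.088 + (-1.645) = -1.557; 1 − a(z₀+z₁) = 1 − (-0.028)(-1.557) = 0.9564; argument = 0.088 + (-1.557)/0.9564 = -1.5400 → -1.54.
α₁ = Φ(-1.54) = 0.0618; rank = round(400 × 0.0618) = 25; θ*₍25₎ = 3.913.
Upper: z₀ + z₂ = 1.733; 1 − a(z₀+z₂) = 1.0485; argument = 1.7408 → 1.74; α₂ = 0.9591; rank = 384; θ*₍384₎ = 7.552.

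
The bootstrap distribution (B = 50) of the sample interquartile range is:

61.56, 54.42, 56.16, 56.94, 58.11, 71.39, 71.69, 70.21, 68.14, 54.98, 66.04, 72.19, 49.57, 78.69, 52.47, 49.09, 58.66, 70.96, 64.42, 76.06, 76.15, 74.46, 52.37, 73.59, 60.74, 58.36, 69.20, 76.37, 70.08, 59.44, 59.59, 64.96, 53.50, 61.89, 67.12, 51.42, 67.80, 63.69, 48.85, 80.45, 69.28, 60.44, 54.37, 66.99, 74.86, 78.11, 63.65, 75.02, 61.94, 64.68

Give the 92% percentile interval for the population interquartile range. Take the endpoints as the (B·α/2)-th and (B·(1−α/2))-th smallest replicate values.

(49.09, 78.11)

Sorted replicates: 48.85, 49.09, 49.57, 51.42, 52.37, 52.47, 53.50, 54.37, 54.42, 54.98, 56.16, 56.94, 58.11, 58.36, 58.66, 59.44, 59.59, 60.44, 60.74, 61.56, 61.89, 61.94, 63.65, 63.69, 64.42, 64.68, 64.96, 66.04, 66.99, 67.12, 67.80, 68.14, 69.20, 69.28, 70.08, 70.21, 70.96, 71.39, 71.69, 72.19, 73.59, 74.46, 74.86, 75.02, 76.06, 76.15, 76.37, 78.11, 78.69, 80.45
α = 0.08; lower rank = 50 × 0.040 = 2; upper rank = 50 × 0.960 = 48.
The 2nd smallest replicate is 49.09; the 48th is 78.11.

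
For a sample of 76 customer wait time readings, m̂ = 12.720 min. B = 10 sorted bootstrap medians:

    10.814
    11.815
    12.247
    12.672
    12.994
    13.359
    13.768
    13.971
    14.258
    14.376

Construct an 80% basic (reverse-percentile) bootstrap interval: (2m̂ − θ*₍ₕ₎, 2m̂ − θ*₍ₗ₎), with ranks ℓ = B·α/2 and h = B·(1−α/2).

(11.182, 14.626)

Percentile endpoints at ranks 1 and 9: θ*₍1₎ = 10.814, θ*₍9₎ = 14.258.
Basic interval reflects these around m̂:
  lower = 2 × 12.720 − 14.258 = 11.182
  upper = 2 × 12.720 − 10.814 = 14.626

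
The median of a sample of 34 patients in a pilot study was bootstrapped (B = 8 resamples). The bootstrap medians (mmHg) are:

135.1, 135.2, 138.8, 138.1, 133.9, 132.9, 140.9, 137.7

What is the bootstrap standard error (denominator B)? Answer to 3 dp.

SE* = 2.549

Bootstrap SE is the standard deviation of the 8 replicate medians.
Mean of replicates: (135.1 + 135.2 + 138.8 + 138.1 + 133.9 + 132.9 + 140.9 + 137.7) / 8 = 1092.6000 / 8 = 136.5750
Sum of squared deviations: (−1.4750)² + (−1.3750)² + (+2.2250)² + (+1.5250)² + (−2.6750)² + (−3.6750)² + (+4.3250)² + (+1.1250)² = 51.9750
Variance = 51.9750 / 8 = 6.4969
SE* = √6.4969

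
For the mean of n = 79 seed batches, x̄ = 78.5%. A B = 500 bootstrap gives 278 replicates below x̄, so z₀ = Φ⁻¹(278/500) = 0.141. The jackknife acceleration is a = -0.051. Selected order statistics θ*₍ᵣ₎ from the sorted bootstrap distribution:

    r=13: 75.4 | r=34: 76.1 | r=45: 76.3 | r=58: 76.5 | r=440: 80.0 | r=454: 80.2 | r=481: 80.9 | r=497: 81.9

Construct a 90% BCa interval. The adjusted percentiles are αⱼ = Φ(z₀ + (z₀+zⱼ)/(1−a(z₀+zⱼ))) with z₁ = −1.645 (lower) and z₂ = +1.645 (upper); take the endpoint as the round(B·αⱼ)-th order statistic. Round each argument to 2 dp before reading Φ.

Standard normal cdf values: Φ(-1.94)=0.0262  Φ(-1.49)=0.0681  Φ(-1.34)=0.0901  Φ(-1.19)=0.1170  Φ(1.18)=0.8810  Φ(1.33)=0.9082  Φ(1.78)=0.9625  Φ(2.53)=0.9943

Lower: z₀ + z₁ = 0.141 + (-1.645) = -1.504; 1 − a(z₀+z₁) = 1 − (-0.051)(-1.504) = 0.9233; argument = 0.141 + (-1.504)/0.9233 = -1.4879 → -1.49.
α₁ = Φ(-1.49) = 0.0681; rank = round(500 × 0.0681) = 34; θ*₍34₎ = 76.1.
Upper: z₀ + z₂ = 1.786; 1 − a(z₀+z₂) = 1.0911; argument = 1.7779 → 1.78; α₂ = 0.9625; rank = 481; θ*₍481₎ = 80.9.

(76.1, 80.9)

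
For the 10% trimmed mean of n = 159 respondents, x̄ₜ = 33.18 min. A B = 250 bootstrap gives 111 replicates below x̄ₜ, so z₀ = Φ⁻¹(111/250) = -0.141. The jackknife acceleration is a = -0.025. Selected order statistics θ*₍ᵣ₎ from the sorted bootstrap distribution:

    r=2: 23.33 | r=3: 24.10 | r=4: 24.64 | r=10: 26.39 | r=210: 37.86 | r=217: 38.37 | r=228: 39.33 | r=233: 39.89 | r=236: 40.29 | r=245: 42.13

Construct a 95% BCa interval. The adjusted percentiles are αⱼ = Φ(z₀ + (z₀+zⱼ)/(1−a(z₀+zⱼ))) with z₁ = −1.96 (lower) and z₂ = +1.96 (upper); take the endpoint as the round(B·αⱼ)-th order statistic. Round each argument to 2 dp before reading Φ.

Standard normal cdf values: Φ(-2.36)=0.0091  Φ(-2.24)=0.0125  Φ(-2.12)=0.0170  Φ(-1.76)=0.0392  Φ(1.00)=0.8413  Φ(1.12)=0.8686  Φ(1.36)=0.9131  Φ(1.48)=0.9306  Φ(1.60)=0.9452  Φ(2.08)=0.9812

Lower: z₀ + z₁ = -0.141 + (-1.960) = -2.101; 1 − a(z₀+z₁) = 1 − (-0.025)(-2.101) = 0.9475; argument = -0.141 + (-2.101)/0.9475 = -2.3585 → -2.36.
α₁ = Φ(-2.36) = 0.0091; rank = round(250 × 0.0091) = 2; θ*₍2₎ = 23.33.
Upper: z₀ + z₂ = 1.819; 1 − a(z₀+z₂) = 1.0455; argument = 1.5989 → 1.60; α₂ = 0.9452; rank = 236; θ*₍236₎ = 40.29.

(23.33, 40.29)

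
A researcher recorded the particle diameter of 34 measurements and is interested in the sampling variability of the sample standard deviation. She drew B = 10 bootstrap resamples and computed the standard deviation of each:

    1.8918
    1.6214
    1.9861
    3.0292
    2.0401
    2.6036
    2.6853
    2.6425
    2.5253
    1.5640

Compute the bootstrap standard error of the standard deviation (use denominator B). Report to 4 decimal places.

SE* = 0.4752

Bootstrap SE is the standard deviation of the 10 replicate standard deviations.
Mean of replicates: (1.8918 + 1.6214 + 1.9861 + 3.0292 + 2.0401 + 2.6036 + 2.6853 + 2.6425 + 2.5253 + 1.5640) / 10 = 22.58930 / 10 = 2.25893
Sum of squared deviations: (−0.36713)² + (−0.63753)² + (−0.27283)² + (+0.77027)² + (−0.21883)² + (+0.34467)² + (+0.42637)² + (+0.38357)² + (+0.26637)² + (−0.69493)² = 2.25846
Variance = 2.25846 / 10 = 0.22585
SE* = √0.22585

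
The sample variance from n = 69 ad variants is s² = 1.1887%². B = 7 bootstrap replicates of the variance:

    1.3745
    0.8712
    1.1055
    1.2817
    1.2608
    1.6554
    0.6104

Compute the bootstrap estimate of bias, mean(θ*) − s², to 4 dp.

mean(θ*) = (1.3745 + 0.8712 + 1.1055 + 1.2817 + 1.2608 + 1.6554 + 0.6104) / 7 = 1.16564
bias = 1.16564 − 1.1887

bias = −0.0231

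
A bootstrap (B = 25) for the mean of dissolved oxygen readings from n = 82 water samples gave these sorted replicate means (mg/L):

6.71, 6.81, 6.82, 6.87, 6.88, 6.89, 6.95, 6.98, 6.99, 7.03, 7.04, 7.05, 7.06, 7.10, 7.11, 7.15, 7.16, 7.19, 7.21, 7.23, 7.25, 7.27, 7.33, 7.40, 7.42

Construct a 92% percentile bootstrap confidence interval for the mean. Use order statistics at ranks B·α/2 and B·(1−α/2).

α = 0.08; lower rank = 25 × 0.040 = 1; upper rank = 25 × 0.960 = 24.
The 1st smallest replicate is 6.71; the 24th is 7.40.

(6.71, 7.40)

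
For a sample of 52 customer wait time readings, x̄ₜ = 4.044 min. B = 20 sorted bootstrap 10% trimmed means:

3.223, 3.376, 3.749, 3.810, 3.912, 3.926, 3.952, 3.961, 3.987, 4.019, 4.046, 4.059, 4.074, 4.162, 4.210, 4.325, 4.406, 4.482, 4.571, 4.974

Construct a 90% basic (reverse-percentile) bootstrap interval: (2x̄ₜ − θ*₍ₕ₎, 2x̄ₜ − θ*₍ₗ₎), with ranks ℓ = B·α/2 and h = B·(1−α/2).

(3.517, 4.865)

Percentile endpoints at ranks 1 and 19: θ*₍1₎ = 3.223, θ*₍19₎ = 4.571.
Basic interval reflects these around x̄ₜ:
  lower = 2 × 4.044 − 4.571 = 3.517
  upper = 2 × 4.044 − 3.223 = 4.865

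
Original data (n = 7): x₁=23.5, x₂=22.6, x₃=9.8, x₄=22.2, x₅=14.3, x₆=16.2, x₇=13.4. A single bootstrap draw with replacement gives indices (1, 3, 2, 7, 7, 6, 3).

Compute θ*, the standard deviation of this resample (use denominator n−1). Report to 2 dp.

θ* = 5.61

Resample values: 23.5, 9.8, 22.6, 13.4, 13.4, 16.2, 9.8.
Mean = 15.5286; sum of squared deviations = 188.6943
s² = 188.6943 / 6 = 31.4490
s = √31.4490 = 5.61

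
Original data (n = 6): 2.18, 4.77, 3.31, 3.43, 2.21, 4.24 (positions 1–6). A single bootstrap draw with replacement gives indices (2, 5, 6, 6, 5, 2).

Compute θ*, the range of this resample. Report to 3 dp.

θ* = 2.560

Resample values: 4.77, 2.21, 4.24, 4.24, 2.21, 4.77.
Range = 4.77 − 2.21 = 2.560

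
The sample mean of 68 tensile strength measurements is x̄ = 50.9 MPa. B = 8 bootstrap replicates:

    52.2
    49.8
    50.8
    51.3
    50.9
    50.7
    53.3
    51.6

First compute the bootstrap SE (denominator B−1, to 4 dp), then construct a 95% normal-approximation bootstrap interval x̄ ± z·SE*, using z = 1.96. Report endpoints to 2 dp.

Mean of replicates = 51.3250; sum of squared deviations = 7.9150; SE* = √(7.9150/7) = 1.0634
Margin = 1.96 × 1.0634 = 2.084
Interval: 50.9 ± 2.084

(48.82, 52.98)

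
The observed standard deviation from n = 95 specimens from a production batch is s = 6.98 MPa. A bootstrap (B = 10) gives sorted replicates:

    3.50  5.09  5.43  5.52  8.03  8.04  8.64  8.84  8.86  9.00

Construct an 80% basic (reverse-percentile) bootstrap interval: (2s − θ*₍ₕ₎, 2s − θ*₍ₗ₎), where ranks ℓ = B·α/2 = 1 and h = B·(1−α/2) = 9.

Percentile endpoints at ranks 1 and 9: θ*₍1₎ = 3.50, θ*₍9₎ = 8.86.
Basic interval reflects these around s:
  lower = 2 × 6.98 − 8.86 = 5.10
  upper = 2 × 6.98 − 3.50 = 10.46

(5.10, 10.46)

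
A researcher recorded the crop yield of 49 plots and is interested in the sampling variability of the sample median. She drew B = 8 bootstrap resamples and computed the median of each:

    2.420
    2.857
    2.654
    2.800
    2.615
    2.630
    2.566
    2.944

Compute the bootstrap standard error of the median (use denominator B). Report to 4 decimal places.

Bootstrap SE is the standard deviation of the 8 replicate medians.
Mean of replicates: (2.420 + 2.857 + 2.654 + 2.800 + 2.615 + 2.630 + 2.566 + 2.944) / 8 = 21.486000 / 8 = 2.685750
Sum of squared deviations: (−0.265750)² + (+0.171250)² + (−0.031750)² + (+0.114250)² + (−0.070750)² + (−0.055750)² + (−0.119750)² + (+0.258250)² = 0.203158
Variance = 0.203158 / 8 = 0.025395
SE* = √0.025395

SE* = 0.1594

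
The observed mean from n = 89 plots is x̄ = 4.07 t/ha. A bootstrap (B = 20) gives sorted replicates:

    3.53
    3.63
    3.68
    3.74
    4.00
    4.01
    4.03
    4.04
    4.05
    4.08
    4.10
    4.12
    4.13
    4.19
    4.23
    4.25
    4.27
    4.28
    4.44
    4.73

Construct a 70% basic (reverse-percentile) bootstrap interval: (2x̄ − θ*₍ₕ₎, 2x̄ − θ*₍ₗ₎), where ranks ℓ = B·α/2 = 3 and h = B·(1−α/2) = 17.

Percentile endpoints at ranks 3 and 17: θ*₍3₎ = 3.68, θ*₍17₎ = 4.27.
Basic interval reflects these around x̄:
  lower = 2 × 4.07 − 4.27 = 3.87
  upper = 2 × 4.07 − 3.68 = 4.46

(3.87, 4.46)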